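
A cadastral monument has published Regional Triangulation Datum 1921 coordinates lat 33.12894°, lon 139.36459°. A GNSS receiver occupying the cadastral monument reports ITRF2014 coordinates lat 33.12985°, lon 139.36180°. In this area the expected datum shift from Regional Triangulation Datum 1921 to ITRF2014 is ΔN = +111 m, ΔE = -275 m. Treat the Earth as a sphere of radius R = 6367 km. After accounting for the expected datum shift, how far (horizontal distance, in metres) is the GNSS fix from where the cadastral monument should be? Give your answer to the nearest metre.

Observed coordinate differences: Δφ = +0.00091°, Δλ = -0.00279°.
Converting to metres (1° lat = 111125 m, cos φ = 0.837443): observed ΔN = 101.1 m, observed ΔE = -259.6 m.
Subtracting the expected shift leaves a residual of 101.1 − (111) = -9.9 m north and -259.6 − (-275) = 15.4 m east.
Residual distance = √((-9.9)² + 15.4²) = 18.3 m.

18 m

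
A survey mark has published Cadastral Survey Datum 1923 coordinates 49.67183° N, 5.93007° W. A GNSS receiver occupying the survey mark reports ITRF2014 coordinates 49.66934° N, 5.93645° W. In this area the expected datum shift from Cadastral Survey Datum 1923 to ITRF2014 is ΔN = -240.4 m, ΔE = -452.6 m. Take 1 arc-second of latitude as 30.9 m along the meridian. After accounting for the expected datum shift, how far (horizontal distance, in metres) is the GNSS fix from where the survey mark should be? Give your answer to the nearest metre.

37 m

Observed coordinate differences: Δφ = -0.00249°, Δλ = -0.00638°.
Converting to metres (1° lat = 111240 m, cos φ = 0.647165): observed ΔN = -277.0 m, observed ΔE = -459.3 m.
Subtracting the expected shift leaves a residual of -277.0 − (-240.4) = -36.6 m north and -459.3 − (-452.6) = -6.7 m east.
Residual distance = √((-36.6)² + (-6.7)²) = 37.2 m.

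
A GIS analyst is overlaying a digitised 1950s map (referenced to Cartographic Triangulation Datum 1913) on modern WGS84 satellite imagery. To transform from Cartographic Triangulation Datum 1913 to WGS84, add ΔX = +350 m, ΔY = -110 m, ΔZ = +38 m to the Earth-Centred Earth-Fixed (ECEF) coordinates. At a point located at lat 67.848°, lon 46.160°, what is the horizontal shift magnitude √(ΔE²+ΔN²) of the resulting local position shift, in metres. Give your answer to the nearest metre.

The local east axis at (φ, λ) is (−sin λ, cos λ, 0), so ΔE = −sin(46.160°)·350 + cos(46.160°)·(-110) = -328.64 m.
The local north axis is (−sin φ cos λ, −sin φ sin λ, cos φ), giving ΔN = -224.532 + 73.484 + 14.328 = -136.72 m.
Horizontal magnitude = √(ΔE² + ΔN²) = √((-328.64)² + (-136.72)²) = 355.94 m.

356 m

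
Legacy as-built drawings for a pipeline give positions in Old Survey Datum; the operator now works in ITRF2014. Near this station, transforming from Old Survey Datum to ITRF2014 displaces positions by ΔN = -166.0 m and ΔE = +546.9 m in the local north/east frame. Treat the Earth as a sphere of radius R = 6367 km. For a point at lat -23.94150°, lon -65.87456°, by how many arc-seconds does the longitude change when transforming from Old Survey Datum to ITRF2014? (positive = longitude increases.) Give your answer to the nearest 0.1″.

Δλ = 19.4″

At latitude -23.94150°, cos φ = 0.913960.
One radian of longitude at latitude φ spans R cos φ, so Δλ = ΔE / (R cos φ) = 546.9 / (6367000 × 0.913960) = 9.3982e-05 rad = 19.385″.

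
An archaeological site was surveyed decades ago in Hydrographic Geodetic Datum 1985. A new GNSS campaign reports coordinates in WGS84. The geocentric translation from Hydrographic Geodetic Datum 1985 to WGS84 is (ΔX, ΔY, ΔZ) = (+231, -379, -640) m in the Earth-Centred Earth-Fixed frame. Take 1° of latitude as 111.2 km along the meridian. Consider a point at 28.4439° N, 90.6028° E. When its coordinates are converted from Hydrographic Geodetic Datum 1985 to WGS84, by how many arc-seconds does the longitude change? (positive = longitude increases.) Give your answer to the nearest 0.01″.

sin φ = 0.476298, cos φ = 0.879284, sin λ = 0.999945, cos λ = -0.010521.
East component: ΔE = −sin λ·ΔX + cos λ·ΔY = −(0.999945)(231) + (-0.010521)(-379) = -227.00 m.
1° of latitude spans 111200 m; at latitude φ, 1° of longitude spans that × cos φ = 97776.4 m, so Δλ = -227.00 / 97776.4 × 3600 = -8.358″.

Δλ = -8.36″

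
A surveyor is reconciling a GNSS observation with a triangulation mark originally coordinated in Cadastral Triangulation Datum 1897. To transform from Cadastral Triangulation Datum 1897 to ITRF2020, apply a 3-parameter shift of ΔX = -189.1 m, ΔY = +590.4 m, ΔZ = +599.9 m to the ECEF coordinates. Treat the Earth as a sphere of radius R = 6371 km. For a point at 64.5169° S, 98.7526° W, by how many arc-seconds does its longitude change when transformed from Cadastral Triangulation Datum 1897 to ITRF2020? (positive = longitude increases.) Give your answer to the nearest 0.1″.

sin φ = -0.902712, cos φ = 0.430245, sin λ = -0.988355, cos λ = -0.152168.
East component: ΔE = −sin λ·ΔX + cos λ·ΔY = −(-0.988355)(-189.1) + (-0.152168)(590.4) = -276.74 m.
1° of latitude spans πR/180 = 111195 m; at latitude φ, 1° of longitude spans that × cos φ = 47841.0 m, so Δλ = -276.74 / 47841.0 × 3600 = -20.824″.

Δλ = -20.8″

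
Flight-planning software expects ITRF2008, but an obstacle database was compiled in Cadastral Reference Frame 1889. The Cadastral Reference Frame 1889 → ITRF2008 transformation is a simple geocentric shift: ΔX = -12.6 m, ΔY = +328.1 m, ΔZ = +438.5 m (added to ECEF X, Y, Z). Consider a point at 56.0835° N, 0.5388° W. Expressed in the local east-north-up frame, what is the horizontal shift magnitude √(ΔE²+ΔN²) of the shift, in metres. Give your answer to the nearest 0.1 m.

The local east axis at (φ, λ) is (−sin λ, cos λ, 0), so ΔE = −sin(-0.5388°)·(-12.6) + cos(-0.5388°)·328.1 = 327.97 m.
The local north axis is (−sin φ cos λ, −sin φ sin λ, cos φ), giving ΔN = 10.456 + 2.560 + 244.676 = 257.69 m.
Horizontal magnitude = √(ΔE² + ΔN²) = √(327.97² + 257.69²) = 417.09 m.

417.1 m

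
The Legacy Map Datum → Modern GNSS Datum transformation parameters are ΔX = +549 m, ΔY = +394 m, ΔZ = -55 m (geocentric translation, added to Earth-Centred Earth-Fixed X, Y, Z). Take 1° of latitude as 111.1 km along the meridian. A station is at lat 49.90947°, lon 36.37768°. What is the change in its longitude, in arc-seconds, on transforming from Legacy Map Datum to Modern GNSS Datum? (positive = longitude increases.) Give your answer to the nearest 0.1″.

sin φ = 0.765028, cos φ = 0.643997, sin λ = 0.593105, cos λ = 0.805125.
East component: ΔE = −sin λ·ΔX + cos λ·ΔY = −(0.593105)(549) + (0.805125)(394) = -8.40 m.
1° of latitude spans 111100 m; at latitude φ, 1° of longitude spans that × cos φ = 71548.1 m, so Δλ = -8.40 / 71548.1 × 3600 = -0.422″.

Δλ = -0.4″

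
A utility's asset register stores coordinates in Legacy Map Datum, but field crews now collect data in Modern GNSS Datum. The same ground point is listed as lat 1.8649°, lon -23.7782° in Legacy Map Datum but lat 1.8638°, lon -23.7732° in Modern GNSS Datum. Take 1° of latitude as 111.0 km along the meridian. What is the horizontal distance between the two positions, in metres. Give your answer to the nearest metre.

Δφ = 1.8638° − 1.8649° = -0.0011°; Δλ = -23.7732° − -23.7782° = +0.0050°.
ΔN = Δφ × 111000 = -122.1 m; ΔE = Δλ × 111000 × cos(1.8649°) = +0.0050 × 111000 × 0.999470 = 554.7 m.
Distance = √(ΔE² + ΔN²) = √(554.7² + (-122.1)²) = 568.0 m.

568 m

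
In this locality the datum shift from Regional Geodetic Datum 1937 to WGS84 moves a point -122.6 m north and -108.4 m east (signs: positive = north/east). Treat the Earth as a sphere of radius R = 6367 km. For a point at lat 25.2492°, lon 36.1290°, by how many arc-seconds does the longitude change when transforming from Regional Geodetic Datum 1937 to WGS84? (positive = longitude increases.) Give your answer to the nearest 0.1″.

Δλ = -3.9″

At latitude 25.2492°, cos φ = 0.904461.
One radian of longitude at latitude φ spans R cos φ, so Δλ = ΔE / (R cos φ) = -108.4 / (6367000 × 0.904461) = -1.8824e-05 rad = -3.883″.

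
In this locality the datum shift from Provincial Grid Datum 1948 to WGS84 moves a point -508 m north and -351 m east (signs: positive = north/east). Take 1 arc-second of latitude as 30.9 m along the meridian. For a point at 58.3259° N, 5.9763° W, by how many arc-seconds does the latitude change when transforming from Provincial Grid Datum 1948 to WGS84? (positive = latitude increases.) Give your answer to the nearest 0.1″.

1″ of latitude = 30.90 m, so Δφ = -508.0 / 30.90 = -16.440″.

Δφ = -16.4″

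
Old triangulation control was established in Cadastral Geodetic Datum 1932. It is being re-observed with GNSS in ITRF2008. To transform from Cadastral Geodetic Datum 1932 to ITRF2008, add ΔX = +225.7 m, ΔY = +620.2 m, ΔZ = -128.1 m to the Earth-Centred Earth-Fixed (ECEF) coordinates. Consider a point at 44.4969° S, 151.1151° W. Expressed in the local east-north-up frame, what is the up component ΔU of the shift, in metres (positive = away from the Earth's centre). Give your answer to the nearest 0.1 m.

The local up (radial) axis is (cos φ cos λ, cos φ sin λ, sin φ), giving ΔU = -140.961 − 213.693 + 89.782 = -264.87 m.

ΔU = -264.9 m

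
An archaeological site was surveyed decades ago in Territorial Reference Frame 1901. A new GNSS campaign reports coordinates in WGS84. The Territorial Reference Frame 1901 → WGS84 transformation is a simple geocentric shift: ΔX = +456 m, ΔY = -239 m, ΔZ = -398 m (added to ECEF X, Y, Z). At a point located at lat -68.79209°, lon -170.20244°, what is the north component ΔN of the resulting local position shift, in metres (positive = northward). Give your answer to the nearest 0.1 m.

ΔN = -525.0 m

The local north axis is (−sin φ cos λ, −sin φ sin λ, cos φ), giving ΔN = -418.917 + 37.916 − 143.978 = -524.98 m.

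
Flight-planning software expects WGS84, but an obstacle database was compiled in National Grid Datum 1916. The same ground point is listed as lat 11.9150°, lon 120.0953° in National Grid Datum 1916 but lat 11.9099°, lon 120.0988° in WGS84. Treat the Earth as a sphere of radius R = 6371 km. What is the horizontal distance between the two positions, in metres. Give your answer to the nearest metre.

683 m

Δφ = 11.9099° − 11.9150° = -0.0051°; Δλ = 120.0988° − 120.0953° = +0.0035°.
1° along a meridian = πR/180 = 111195 m.
ΔN = Δφ × 111195 = -567.1 m; ΔE = Δλ × 111195 × cos(11.9150°) = +0.0035 × 111195 × 0.978455 = 380.8 m.
Distance = √(ΔE² + ΔN²) = √(380.8² + (-567.1)²) = 683.1 m.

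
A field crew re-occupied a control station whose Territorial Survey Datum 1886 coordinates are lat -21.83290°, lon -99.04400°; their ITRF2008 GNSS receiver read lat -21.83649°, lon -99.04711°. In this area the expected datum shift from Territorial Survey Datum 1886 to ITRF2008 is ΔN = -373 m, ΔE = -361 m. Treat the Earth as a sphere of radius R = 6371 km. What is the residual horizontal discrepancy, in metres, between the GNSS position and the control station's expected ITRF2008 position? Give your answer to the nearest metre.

Observed coordinate differences: Δφ = -0.00359°, Δλ = -0.00311°.
Converting to metres (1° lat = 111195 m, cos φ = 0.928272): observed ΔN = -399.2 m, observed ΔE = -321.0 m.
Subtracting the expected shift leaves a residual of -399.2 − (-373) = -26.2 m north and -321.0 − (-361) = 40.0 m east.
Residual distance = √((-26.2)² + 40.0²) = 47.8 m.

48 m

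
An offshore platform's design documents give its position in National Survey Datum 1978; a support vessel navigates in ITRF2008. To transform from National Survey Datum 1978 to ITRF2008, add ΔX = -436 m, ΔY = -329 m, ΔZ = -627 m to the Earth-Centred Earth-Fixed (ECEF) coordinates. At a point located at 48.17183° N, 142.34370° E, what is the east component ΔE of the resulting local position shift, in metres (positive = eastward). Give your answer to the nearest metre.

At φ = 48.17183°, λ = 142.34370°: sin φ = 0.745148, cos φ = 0.666899, sin λ = 0.610923, cos λ = -0.791690.
ΔE = −sin λ·ΔX + cos λ·ΔY = −(0.610923)·(-436) + (-0.791690)·(-329) = 526.83 m.

ΔE = 527 m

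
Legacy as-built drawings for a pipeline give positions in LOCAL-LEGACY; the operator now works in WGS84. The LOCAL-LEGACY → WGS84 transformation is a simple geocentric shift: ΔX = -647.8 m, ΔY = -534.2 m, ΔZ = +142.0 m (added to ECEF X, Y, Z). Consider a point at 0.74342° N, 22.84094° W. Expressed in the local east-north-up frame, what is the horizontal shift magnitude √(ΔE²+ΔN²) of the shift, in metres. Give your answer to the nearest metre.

758 m

At φ = 0.74342°, λ = -22.84094°: sin φ = 0.012975, cos φ = 0.999916, sin λ = -0.388174, cos λ = 0.921586.
ΔE = −sin λ·ΔX + cos λ·ΔY = −(-0.388174)·(-647.8) + (0.921586)·(-534.2) = -743.77 m.
ΔN = −sin φ cos λ·ΔX − sin φ sin λ·ΔY + cos φ·ΔZ = −(0.012975)(0.921586)(-647.8) − (0.012975)(-0.388174)(-534.2) + (0.999916)(142.0) = 147.04 m.
Horizontal magnitude = √(ΔE² + ΔN²) = √((-743.77)² + 147.04²) = 758.17 m.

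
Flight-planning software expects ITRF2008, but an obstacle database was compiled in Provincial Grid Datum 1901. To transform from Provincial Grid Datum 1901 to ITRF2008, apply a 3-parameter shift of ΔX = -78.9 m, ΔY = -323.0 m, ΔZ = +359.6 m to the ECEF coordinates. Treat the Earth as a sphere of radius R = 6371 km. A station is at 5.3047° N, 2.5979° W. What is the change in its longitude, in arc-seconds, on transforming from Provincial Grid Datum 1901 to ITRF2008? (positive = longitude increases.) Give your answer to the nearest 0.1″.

Δλ = -10.6″

sin φ = 0.092452, cos φ = 0.995717, sin λ = -0.045326, cos λ = 0.998972.
East component: ΔE = −sin λ·ΔX + cos λ·ΔY = −(-0.045326)(-78.9) + (0.998972)(-323.0) = -326.24 m.
1° of latitude spans πR/180 = 111195 m; at latitude φ, 1° of longitude spans that × cos φ = 110718.7 m, so Δλ = -326.24 / 110718.7 × 3600 = -10.608″.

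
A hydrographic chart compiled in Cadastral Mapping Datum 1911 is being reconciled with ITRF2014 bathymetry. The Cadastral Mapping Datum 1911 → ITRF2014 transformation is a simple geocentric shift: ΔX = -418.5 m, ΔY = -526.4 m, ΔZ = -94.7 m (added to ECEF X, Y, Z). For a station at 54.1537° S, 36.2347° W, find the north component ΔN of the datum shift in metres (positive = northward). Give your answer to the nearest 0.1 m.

The local north axis is (−sin φ cos λ, −sin φ sin λ, cos φ), giving ΔN = -273.626 + 252.217 − 55.458 = -76.87 m.

ΔN = -76.9 m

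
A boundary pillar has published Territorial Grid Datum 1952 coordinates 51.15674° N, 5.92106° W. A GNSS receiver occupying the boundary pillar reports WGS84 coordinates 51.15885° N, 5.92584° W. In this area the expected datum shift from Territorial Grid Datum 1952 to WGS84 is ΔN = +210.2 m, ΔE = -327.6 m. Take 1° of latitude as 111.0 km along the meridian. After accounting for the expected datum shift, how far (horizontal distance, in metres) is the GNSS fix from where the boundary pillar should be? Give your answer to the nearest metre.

Observed coordinate differences: Δφ = +0.00211°, Δλ = -0.00478°.
Converting to metres (1° lat = 111000 m, cos φ = 0.627192): observed ΔN = 234.2 m, observed ΔE = -332.8 m.
Subtracting the expected shift leaves a residual of 234.2 − (210.2) = 24.0 m north and -332.8 − (-327.6) = -5.2 m east.
Residual distance = √(24.0² + (-5.2)²) = 24.6 m.

25 m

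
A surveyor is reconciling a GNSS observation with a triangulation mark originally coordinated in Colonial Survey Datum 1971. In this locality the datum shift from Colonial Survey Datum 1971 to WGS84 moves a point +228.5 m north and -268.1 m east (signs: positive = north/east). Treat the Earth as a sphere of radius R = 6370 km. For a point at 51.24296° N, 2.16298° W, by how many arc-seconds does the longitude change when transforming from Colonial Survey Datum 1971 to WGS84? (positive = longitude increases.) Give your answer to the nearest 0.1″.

At latitude 51.24296°, cos φ = 0.626019.
One radian of longitude at latitude φ spans R cos φ, so Δλ = ΔE / (R cos φ) = -268.1 / (6370000 × 0.626019) = -6.7231e-05 rad = -13.867″.

Δλ = -13.9″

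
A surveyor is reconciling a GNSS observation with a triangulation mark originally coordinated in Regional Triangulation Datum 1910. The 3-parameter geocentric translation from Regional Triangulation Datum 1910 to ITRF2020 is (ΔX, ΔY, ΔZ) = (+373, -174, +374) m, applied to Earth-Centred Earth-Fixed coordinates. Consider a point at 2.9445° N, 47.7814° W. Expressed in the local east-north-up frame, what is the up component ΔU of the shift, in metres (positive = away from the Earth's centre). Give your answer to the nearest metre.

At φ = 2.9445°, λ = -47.7814°: sin φ = 0.051369, cos φ = 0.998680, sin λ = -0.740586, cos λ = 0.671961.
ΔU = cos φ cos λ·ΔX + cos φ sin λ·ΔY + sin φ·ΔZ = (0.998680)(0.671961)(373) + (0.998680)(-0.740586)(-174) + (0.051369)(374) = 398.21 m.

ΔU = 398 m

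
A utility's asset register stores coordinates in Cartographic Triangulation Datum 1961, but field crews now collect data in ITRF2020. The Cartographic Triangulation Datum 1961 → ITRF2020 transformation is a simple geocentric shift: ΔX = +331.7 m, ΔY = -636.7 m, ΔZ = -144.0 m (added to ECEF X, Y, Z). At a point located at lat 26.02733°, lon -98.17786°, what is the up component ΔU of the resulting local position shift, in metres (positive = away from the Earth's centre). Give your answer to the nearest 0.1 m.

ΔU = 460.7 m

At φ = 26.02733°, λ = -98.17786°: sin φ = 0.438800, cos φ = 0.898585, sin λ = -0.989831, cos λ = -0.142246.
ΔU = cos φ cos λ·ΔX + cos φ sin λ·ΔY + sin φ·ΔZ = (0.898585)(-0.142246)(331.7) + (0.898585)(-0.989831)(-636.7) + (0.438800)(-144.0) = 460.73 m.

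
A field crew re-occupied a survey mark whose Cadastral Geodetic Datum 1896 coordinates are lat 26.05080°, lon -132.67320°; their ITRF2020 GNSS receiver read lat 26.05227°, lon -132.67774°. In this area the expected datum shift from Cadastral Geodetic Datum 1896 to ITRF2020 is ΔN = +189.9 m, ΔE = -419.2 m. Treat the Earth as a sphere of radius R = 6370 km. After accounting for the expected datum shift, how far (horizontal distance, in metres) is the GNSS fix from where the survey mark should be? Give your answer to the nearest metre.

Observed coordinate differences: Δφ = +0.00147°, Δλ = -0.00454°.
Converting to metres (1° lat = 111177 m, cos φ = 0.898405): observed ΔN = 163.4 m, observed ΔE = -453.5 m.
Subtracting the expected shift leaves a residual of 163.4 − (189.9) = -26.5 m north and -453.5 − (-419.2) = -34.3 m east.
Residual distance = √((-26.5)² + (-34.3)²) = 43.3 m.

43 m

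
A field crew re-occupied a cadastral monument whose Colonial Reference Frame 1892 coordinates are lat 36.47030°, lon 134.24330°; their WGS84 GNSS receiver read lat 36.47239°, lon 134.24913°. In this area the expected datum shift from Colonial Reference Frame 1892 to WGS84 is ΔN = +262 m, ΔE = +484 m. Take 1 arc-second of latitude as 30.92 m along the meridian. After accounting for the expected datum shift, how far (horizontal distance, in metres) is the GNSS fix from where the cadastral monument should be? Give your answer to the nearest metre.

48 m

Observed coordinate differences: Δφ = +0.00209°, Δλ = +0.00583°.
Converting to metres (1° lat = 111312 m, cos φ = 0.804165): observed ΔN = 232.6 m, observed ΔE = 521.9 m.
Subtracting the expected shift leaves a residual of 232.6 − (262) = -29.4 m north and 521.9 − (484) = 37.9 m east.
Residual distance = √((-29.4)² + 37.9²) = 47.9 m.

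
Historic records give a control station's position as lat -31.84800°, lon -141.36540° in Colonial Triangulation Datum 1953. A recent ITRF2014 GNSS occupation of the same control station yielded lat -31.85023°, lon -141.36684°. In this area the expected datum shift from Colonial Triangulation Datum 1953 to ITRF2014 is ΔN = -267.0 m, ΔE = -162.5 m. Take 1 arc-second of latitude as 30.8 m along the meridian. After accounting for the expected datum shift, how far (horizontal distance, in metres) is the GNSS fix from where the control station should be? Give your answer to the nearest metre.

Observed coordinate differences: Δφ = -0.00223°, Δλ = -0.00144°.
Converting to metres (1° lat = 110880 m, cos φ = 0.849451): observed ΔN = -247.3 m, observed ΔE = -135.6 m.
Subtracting the expected shift leaves a residual of -247.3 − (-267.0) = 19.7 m north and -135.6 − (-162.5) = 26.9 m east.
Residual distance = √(19.7² + 26.9²) = 33.3 m.

33 m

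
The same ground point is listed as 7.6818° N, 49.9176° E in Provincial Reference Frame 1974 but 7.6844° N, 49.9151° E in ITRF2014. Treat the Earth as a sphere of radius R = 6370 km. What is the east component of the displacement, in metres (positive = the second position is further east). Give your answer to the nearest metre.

Δφ = 7.6844° − 7.6818° = +0.0026°; Δλ = 49.9151° − 49.9176° = -0.0025°.
1° along a meridian = πR/180 = 111177 m.
ΔN = Δφ × 111177 = 289.1 m; ΔE = Δλ × 111177 × cos(7.6818°) = -0.0025 × 111177 × 0.991026 = -275.4 m.

ΔE = -275 m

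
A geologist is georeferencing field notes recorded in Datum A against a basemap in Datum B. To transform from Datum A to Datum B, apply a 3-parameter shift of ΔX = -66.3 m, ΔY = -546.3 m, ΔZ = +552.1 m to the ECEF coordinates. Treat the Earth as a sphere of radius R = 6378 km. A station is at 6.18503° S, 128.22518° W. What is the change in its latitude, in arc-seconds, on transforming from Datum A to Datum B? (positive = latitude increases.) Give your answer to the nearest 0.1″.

sin φ = -0.107740, cos φ = 0.994179, sin λ = -0.785585, cos λ = -0.618754.
North component: ΔN = −sin φ cos λ·ΔX − sin φ sin λ·ΔY + cos φ·ΔZ = −(-0.107740)(-0.618754)(-66.3) − (-0.107740)(-0.785585)(-546.3) + (0.994179)(552.1) = 599.54 m.
1° of latitude spans πR/180 = 111317 m, so Δφ = 599.54 / 111317 × 3600 = 19.389″.

Δφ = 19.4″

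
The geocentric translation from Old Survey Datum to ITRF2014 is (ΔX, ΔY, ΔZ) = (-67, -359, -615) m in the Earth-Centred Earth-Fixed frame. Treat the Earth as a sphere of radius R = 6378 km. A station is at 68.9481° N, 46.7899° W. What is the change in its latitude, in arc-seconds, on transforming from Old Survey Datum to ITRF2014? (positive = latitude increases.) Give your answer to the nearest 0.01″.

sin φ = 0.933255, cos φ = 0.359213, sin λ = -0.728848, cos λ = 0.684676.
North component: ΔN = −sin φ cos λ·ΔX − sin φ sin λ·ΔY + cos φ·ΔZ = −(0.933255)(0.684676)(-67) − (0.933255)(-0.728848)(-359) + (0.359213)(-615) = -422.30 m.
1° of latitude spans πR/180 = 111317 m, so Δφ = -422.30 / 111317 × 3600 = -13.657″.

Δφ = -13.66″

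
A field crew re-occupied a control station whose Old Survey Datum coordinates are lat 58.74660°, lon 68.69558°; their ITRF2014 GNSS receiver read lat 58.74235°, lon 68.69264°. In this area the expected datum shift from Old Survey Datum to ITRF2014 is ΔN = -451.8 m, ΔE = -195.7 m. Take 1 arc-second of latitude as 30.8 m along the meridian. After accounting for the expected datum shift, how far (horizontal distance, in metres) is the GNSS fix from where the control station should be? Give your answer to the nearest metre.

Observed coordinate differences: Δφ = -0.00425°, Δλ = -0.00294°.
Converting to metres (1° lat = 110880 m, cos φ = 0.518824): observed ΔN = -471.2 m, observed ΔE = -169.1 m.
Subtracting the expected shift leaves a residual of -471.2 − (-451.8) = -19.4 m north and -169.1 − (-195.7) = 26.6 m east.
Residual distance = √((-19.4)² + 26.6²) = 32.9 m.

33 m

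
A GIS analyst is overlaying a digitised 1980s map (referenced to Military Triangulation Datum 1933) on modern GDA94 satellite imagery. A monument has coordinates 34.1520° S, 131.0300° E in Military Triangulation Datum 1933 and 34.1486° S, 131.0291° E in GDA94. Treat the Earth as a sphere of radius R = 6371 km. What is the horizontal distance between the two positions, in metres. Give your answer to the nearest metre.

Δφ = -34.1486° − -34.1520° = +0.0034°; Δλ = 131.0291° − 131.0300° = -0.0009°.
1° along a meridian = πR/180 = 111195 m.
ΔN = Δφ × 111195 = 378.1 m; ΔE = Δλ × 111195 × cos(-34.1520°) = -0.0009 × 111195 × 0.827551 = -82.8 m.
Distance = √(ΔE² + ΔN²) = √((-82.8)² + 378.1²) = 387.0 m.

387 m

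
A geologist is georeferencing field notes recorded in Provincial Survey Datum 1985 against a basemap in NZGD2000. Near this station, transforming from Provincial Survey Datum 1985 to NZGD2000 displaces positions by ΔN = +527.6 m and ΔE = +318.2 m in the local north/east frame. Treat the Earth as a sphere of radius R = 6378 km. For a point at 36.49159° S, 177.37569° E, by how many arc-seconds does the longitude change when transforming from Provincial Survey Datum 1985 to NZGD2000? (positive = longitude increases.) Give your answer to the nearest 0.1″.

At latitude -36.49159°, cos φ = 0.803944.
One radian of longitude at latitude φ spans R cos φ, so Δλ = ΔE / (R cos φ) = 318.2 / (6378000 × 0.803944) = 6.2057e-05 rad = 12.800″.

Δλ = 12.8″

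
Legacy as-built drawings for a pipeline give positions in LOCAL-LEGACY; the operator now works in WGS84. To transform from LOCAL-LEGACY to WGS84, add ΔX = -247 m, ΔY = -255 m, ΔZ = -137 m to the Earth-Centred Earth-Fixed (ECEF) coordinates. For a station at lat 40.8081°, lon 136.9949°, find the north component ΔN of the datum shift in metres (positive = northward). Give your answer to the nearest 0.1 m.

The local north axis is (−sin φ cos λ, −sin φ sin λ, cos φ), giving ΔN = -118.046 + 113.666 − 103.696 = -108.08 m.

ΔN = -108.1 m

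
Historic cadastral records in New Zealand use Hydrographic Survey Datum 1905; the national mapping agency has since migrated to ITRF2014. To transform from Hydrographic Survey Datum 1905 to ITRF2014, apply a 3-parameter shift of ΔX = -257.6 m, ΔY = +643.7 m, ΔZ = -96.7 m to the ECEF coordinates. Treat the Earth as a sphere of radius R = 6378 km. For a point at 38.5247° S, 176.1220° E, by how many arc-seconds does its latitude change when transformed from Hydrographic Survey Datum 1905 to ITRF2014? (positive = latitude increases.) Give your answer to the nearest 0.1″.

Δφ = 3.6″

sin φ = -0.622852, cos φ = 0.782340, sin λ = 0.067632, cos λ = -0.997710.
North component: ΔN = −sin φ cos λ·ΔX − sin φ sin λ·ΔY + cos φ·ΔZ = −(-0.622852)(-0.997710)(-257.6) − (-0.622852)(0.067632)(643.7) + (0.782340)(-96.7) = 111.54 m.
1° of latitude spans πR/180 = 111317 m, so Δφ = 111.54 / 111317 × 3600 = 3.607″.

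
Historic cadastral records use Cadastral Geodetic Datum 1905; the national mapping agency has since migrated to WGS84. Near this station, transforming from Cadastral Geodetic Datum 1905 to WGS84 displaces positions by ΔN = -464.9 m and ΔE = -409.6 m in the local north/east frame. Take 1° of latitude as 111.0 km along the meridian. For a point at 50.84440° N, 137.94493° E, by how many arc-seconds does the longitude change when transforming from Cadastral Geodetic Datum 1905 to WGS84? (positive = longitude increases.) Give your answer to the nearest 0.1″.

At latitude 50.84440°, cos φ = 0.631429.
1° of longitude at this latitude = 111.0 × cos φ = 70.09 km, so Δλ = -409.6 / 70088.6 = -0.0058440° = -21.039″.

Δλ = -21.0″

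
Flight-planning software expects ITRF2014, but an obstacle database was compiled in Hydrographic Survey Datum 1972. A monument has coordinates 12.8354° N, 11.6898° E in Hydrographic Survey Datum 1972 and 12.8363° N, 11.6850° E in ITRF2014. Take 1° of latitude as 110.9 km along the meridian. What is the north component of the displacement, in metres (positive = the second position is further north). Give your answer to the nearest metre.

ΔN = 100 m

Δφ = 12.8363° − 12.8354° = +0.0009°; Δλ = 11.6850° − 11.6898° = -0.0048°.
ΔN = Δφ × 110900 = 99.8 m; ΔE = Δλ × 110900 × cos(12.8354°) = -0.0048 × 110900 × 0.975012 = -519.0 m.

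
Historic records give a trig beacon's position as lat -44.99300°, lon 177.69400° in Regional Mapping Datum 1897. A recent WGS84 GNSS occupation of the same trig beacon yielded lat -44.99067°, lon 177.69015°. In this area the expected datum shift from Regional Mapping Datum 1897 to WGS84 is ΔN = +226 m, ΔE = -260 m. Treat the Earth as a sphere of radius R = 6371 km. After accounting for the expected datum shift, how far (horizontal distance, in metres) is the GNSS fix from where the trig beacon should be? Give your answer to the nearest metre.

54 m

Observed coordinate differences: Δφ = +0.00233°, Δλ = -0.00385°.
Converting to metres (1° lat = 111195 m, cos φ = 0.707193): observed ΔN = 259.1 m, observed ΔE = -302.7 m.
Subtracting the expected shift leaves a residual of 259.1 − (226) = 33.1 m north and -302.7 − (-260) = -42.7 m east.
Residual distance = √(33.1² + (-42.7)²) = 54.1 m.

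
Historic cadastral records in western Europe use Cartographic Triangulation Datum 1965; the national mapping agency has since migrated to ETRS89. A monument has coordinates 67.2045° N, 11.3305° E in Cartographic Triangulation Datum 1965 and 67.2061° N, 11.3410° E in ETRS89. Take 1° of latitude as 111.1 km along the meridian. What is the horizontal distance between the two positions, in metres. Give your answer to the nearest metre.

Δφ = 67.2061° − 67.2045° = +0.0016°; Δλ = 11.3410° − 11.3305° = +0.0105°.
ΔN = Δφ × 111100 = 177.8 m; ΔE = Δλ × 111100 × cos(67.2045°) = +0.0105 × 111100 × 0.387443 = 452.0 m.
Distance = √(ΔE² + ΔN²) = √(452.0² + 177.8²) = 485.7 m.

486 m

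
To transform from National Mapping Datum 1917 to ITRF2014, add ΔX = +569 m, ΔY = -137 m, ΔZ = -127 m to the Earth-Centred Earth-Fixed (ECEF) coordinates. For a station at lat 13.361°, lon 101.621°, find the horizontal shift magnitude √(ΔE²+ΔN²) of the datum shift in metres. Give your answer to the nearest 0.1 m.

The local east axis at (φ, λ) is (−sin λ, cos λ, 0), so ΔE = −sin(101.621°)·569 + cos(101.621°)·(-137) = -529.74 m.
The local north axis is (−sin φ cos λ, −sin φ sin λ, cos φ), giving ΔN = 26.486 + 31.010 − 123.563 = -66.07 m.
Horizontal magnitude = √(ΔE² + ΔN²) = √((-529.74)² + (-66.07)²) = 533.84 m.

533.8 m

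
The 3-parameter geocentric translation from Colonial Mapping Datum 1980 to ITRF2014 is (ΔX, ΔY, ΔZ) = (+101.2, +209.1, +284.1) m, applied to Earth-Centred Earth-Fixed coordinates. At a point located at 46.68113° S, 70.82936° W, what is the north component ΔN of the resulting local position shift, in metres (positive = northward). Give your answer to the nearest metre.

ΔN = 75 m

At φ = -46.68113°, λ = -70.82936°: sin φ = -0.727547, cos φ = 0.686058, sin λ = -0.944545, cos λ = 0.328383.
ΔN = −sin φ cos λ·ΔX − sin φ sin λ·ΔY + cos φ·ΔZ = −(-0.727547)(0.328383)(101.2) − (-0.727547)(-0.944545)(209.1) + (0.686058)(284.1) = 75.39 m.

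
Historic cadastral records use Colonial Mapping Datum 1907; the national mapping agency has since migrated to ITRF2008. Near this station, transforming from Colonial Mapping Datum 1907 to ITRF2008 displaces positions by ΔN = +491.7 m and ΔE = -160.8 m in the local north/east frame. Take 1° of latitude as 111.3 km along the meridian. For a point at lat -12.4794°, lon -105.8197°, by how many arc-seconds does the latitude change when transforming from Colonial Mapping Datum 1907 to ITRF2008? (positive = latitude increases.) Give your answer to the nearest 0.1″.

1° of latitude = 111.3 km, so Δφ = 491.7 / 111300 = 0.0044178° = 15.904″.

Δφ = 15.9″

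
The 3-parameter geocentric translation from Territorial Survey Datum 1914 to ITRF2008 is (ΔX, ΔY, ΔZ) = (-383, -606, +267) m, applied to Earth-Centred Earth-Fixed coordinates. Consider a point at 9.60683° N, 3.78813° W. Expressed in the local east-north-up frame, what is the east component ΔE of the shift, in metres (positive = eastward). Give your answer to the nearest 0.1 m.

ΔE = -630.0 m

At φ = 9.60683°, λ = -3.78813°: sin φ = 0.166886, cos φ = 0.985976, sin λ = -0.066067, cos λ = 0.997815.
ΔE = −sin λ·ΔX + cos λ·ΔY = −(-0.066067)·(-383) + (0.997815)·(-606) = -629.98 m.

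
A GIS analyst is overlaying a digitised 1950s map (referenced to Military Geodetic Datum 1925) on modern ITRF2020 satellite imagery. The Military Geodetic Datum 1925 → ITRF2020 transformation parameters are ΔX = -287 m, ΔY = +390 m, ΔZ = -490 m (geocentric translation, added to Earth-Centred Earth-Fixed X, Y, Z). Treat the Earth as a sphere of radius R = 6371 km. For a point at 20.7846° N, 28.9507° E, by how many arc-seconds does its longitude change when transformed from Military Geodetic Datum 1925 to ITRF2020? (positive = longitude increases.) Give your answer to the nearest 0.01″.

sin φ = 0.354856, cos φ = 0.934921, sin λ = 0.484057, cos λ = 0.875037.
East component: ΔE = −sin λ·ΔX + cos λ·ΔY = −(0.484057)(-287) + (0.875037)(390) = 480.19 m.
1° of latitude spans πR/180 = 111195 m; at latitude φ, 1° of longitude spans that × cos φ = 103958.5 m, so Δλ = 480.19 / 103958.5 × 3600 = 16.629″.

Δλ = 16.63″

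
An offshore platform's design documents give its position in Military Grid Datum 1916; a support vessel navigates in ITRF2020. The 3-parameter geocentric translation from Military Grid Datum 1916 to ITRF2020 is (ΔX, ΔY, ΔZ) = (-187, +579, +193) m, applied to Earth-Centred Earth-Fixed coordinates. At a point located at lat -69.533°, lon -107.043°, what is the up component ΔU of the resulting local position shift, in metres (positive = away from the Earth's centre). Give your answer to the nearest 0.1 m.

The local up (radial) axis is (cos φ cos λ, cos φ sin λ, sin φ), giving ΔU = 19.164 − 193.567 − 180.817 = -355.22 m.

ΔU = -355.2 m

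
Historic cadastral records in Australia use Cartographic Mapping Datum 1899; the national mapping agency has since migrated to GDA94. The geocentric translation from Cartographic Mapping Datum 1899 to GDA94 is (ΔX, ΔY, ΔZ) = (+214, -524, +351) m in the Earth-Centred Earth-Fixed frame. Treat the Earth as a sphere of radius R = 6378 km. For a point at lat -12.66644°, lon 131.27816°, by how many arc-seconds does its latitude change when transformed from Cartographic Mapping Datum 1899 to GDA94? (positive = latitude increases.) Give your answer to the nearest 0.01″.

Δφ = 7.28″

sin φ = -0.219275, cos φ = 0.975663, sin λ = 0.751516, cos λ = -0.659715.
North component: ΔN = −sin φ cos λ·ΔX − sin φ sin λ·ΔY + cos φ·ΔZ = −(-0.219275)(-0.659715)(214) − (-0.219275)(0.751516)(-524) + (0.975663)(351) = 225.15 m.
1° of latitude spans πR/180 = 111317 m, so Δφ = 225.15 / 111317 × 3600 = 7.281″.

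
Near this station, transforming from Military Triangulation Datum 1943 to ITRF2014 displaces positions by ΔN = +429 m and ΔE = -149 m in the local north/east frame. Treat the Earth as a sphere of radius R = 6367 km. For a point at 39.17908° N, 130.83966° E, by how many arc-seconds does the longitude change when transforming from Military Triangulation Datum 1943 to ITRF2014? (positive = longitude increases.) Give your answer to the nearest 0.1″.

Δλ = -6.2″

At latitude 39.17908°, cos φ = 0.775175.
One radian of longitude at latitude φ spans R cos φ, so Δλ = ΔE / (R cos φ) = -149.0 / (6367000 × 0.775175) = -3.0189e-05 rad = -6.227″.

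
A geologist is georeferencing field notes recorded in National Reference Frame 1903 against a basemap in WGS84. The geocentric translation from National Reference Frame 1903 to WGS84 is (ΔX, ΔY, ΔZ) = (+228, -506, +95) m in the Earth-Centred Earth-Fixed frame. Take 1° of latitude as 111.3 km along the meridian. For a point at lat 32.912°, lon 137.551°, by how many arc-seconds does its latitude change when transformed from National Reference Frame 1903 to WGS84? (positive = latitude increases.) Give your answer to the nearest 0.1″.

sin φ = 0.543350, cos φ = 0.839506, sin λ = 0.674934, cos λ = -0.737878.
North component: ΔN = −sin φ cos λ·ΔX − sin φ sin λ·ΔY + cos φ·ΔZ = −(0.543350)(-0.737878)(228) − (0.543350)(0.674934)(-506) + (0.839506)(95) = 356.73 m.
1° of latitude spans 111300 m, so Δφ = 356.73 / 111300 × 3600 = 11.538″.

Δφ = 11.5″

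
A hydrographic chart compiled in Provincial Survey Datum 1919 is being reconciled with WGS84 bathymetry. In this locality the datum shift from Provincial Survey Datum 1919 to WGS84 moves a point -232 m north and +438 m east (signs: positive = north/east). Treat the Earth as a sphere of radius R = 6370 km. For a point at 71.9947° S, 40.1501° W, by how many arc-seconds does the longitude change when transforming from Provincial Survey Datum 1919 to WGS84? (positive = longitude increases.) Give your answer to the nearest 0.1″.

At latitude -71.9947°, cos φ = 0.309105.
One radian of longitude at latitude φ spans R cos φ, so Δλ = ΔE / (R cos φ) = 438.0 / (6370000 × 0.309105) = 2.2245e-04 rad = 45.883″.

Δλ = 45.9″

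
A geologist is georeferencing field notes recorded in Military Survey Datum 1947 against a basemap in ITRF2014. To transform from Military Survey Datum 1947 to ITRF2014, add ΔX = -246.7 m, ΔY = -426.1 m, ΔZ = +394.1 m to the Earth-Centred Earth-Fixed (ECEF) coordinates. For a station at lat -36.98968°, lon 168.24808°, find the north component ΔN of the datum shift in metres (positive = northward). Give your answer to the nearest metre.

ΔN = 408 m

The local north axis is (−sin φ cos λ, −sin φ sin λ, cos φ), giving ΔN = 145.321 − 52.216 + 314.785 = 407.89 m.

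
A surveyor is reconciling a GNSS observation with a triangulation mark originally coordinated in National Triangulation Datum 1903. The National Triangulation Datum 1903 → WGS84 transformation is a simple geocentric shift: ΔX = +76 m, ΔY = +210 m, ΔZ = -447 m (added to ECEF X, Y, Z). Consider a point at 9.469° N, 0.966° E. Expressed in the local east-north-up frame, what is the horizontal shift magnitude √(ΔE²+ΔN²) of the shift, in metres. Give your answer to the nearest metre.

500 m

At φ = 9.469°, λ = 0.966°: sin φ = 0.164514, cos φ = 0.986375, sin λ = 0.016859, cos λ = 0.999858.
ΔE = −sin λ·ΔX + cos λ·ΔY = −(0.016859)·(76) + (0.999858)·(210) = 208.69 m.
ΔN = −sin φ cos λ·ΔX − sin φ sin λ·ΔY + cos φ·ΔZ = −(0.164514)(0.999858)(76) − (0.164514)(0.016859)(210) + (0.986375)(-447) = -453.99 m.
Horizontal magnitude = √(ΔE² + ΔN²) = √(208.69² + (-453.99)²) = 499.66 m.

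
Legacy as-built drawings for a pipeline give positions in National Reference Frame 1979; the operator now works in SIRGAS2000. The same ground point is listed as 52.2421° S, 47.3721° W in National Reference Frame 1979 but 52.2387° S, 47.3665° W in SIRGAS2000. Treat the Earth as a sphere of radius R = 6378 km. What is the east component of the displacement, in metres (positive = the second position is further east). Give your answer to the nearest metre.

Δφ = -52.2387° − -52.2421° = +0.0034°; Δλ = -47.3665° − -47.3721° = +0.0056°.
1° along a meridian = πR/180 = 111317 m.
ΔN = Δφ × 111317 = 378.5 m; ΔE = Δλ × 111317 × cos(-52.2421°) = +0.0056 × 111317 × 0.612326 = 381.7 m.

ΔE = 382 m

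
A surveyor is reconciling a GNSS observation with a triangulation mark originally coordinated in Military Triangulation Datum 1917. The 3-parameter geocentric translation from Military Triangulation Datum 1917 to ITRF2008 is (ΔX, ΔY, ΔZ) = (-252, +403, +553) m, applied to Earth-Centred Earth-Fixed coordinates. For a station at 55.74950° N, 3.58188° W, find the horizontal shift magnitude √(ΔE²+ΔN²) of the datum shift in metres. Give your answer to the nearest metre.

At φ = 55.74950°, λ = -3.58188°: sin φ = 0.826585, cos φ = 0.562812, sin λ = -0.062475, cos λ = 0.998047.
ΔE = −sin λ·ΔX + cos λ·ΔY = −(-0.062475)·(-252) + (0.998047)·(403) = 386.47 m.
ΔN = −sin φ cos λ·ΔX − sin φ sin λ·ΔY + cos φ·ΔZ = −(0.826585)(0.998047)(-252) − (0.826585)(-0.062475)(403) + (0.562812)(553) = 539.94 m.
Horizontal magnitude = √(ΔE² + ΔN²) = √(386.47² + 539.94²) = 664.00 m.

664 m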